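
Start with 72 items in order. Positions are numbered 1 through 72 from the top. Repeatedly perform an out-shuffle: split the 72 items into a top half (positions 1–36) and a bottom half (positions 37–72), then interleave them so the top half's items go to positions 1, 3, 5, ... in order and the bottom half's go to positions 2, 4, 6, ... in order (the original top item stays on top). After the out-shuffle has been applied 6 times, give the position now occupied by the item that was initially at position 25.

Track the item's position through each out-shuffle:
25 → 49 → 26 → 51 → 30 → 59 → 46

46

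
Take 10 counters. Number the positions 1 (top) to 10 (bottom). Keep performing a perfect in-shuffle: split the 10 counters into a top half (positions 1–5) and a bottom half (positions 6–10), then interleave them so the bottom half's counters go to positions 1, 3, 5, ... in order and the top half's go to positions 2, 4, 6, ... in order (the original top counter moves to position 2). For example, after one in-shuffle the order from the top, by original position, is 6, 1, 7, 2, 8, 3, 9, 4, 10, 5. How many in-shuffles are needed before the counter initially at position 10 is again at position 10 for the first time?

Follow position 10 under repeated in-shuffles:
10 → 9 → 7 → 3 → 6 → 1 → 2 → 4 → 8 → 5 → 10
It first returns after 10 in-shuffles.

10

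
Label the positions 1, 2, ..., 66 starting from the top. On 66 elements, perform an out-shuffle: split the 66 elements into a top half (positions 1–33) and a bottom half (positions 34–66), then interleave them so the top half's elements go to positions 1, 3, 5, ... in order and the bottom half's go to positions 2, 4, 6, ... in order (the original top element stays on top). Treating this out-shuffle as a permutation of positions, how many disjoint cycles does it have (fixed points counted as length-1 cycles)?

Trace each unvisited position around until it returns:
(1) (2 3 5 9 17 33 ... len 12) (4 7 13 25 49 32 ... len 12) (6 11 21 41 16 31 ... len 12) (8 15 29 57 48 30 ... len 12) (12 23 45 24 47 28 ... len 12) (14 27 53 40) (66)
8 cycles in total.

8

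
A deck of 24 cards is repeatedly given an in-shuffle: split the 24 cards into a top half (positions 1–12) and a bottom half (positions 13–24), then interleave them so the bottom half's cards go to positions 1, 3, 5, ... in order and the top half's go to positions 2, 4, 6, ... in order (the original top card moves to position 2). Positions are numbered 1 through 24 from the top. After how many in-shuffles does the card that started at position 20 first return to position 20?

Follow position 20 under repeated in-shuffles:
20 → 15 → 5 → 10 → 20
It first returns after 4 in-shuffles.

4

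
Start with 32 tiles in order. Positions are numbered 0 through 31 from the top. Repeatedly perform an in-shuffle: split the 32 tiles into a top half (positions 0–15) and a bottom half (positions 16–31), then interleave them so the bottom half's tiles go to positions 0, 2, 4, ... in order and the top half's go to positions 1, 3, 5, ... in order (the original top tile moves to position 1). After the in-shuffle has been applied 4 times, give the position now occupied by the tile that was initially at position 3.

Track the tile's position through each in-shuffle:
3 → 7 → 15 → 31 → 30

30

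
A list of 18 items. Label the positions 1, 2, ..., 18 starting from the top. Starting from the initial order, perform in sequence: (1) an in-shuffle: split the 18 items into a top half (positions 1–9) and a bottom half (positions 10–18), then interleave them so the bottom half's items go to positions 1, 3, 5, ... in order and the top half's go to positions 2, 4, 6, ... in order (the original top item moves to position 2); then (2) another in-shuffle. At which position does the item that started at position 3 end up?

Track the item from position 3 forward through each operation:
  after op 1 (in-shuffle): 3 → 6
  after op 2 (in-shuffle): 6 → 12

12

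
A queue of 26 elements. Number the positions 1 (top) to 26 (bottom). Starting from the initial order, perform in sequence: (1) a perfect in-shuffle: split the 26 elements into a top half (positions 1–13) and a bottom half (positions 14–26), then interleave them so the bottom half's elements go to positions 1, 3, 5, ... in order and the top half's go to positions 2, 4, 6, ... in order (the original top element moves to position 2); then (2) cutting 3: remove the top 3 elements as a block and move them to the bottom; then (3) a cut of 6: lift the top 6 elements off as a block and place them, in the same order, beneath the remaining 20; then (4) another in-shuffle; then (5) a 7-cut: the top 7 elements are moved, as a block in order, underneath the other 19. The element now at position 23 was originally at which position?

Undo the operations in reverse order, starting from position 23:
  undo op 5 (cut 7): 23 ← 4
  undo op 4 (in-shuffle, from top half): 4 ← 2
  undo op 3 (cut 6): 2 ← 8
  undo op 2 (cut 3): 8 ← 11
  undo op 1 (in-shuffle, from bottom half): 11 ← 19
So the element at position 23 came from original position 19.

19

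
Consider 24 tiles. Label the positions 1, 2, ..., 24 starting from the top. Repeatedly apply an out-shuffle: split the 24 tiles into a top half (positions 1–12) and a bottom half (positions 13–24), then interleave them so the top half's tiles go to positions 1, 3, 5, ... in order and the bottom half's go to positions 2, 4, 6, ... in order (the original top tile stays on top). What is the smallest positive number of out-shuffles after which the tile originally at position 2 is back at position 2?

Follow position 2 under repeated out-shuffles:
2 → 3 → 5 → 9 → 17 → 10 → 19 → 14 → 4 → 7 → 13 → 2
It first returns after 11 out-shuffles.

11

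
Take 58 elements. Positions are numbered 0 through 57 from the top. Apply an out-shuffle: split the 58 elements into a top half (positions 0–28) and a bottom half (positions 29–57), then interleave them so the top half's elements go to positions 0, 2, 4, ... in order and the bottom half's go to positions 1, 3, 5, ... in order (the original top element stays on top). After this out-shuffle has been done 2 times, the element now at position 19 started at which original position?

19

Work backwards from position 19, undoing one out-shuffle at a time:
19 ← 38 ← 19
So the element now at position 19 started at position 19.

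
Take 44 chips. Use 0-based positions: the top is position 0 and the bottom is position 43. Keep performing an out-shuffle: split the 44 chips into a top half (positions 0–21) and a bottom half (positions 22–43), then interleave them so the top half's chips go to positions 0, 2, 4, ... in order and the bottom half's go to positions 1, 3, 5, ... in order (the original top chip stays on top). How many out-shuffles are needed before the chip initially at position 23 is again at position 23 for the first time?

14

Follow position 23 under repeated out-shuffles:
23 → 3 → 6 → 12 → 24 → 5 → 10 → 20 → 40 → 37 → 31 → 19 → 38 → 33 → 23
It first returns after 14 out-shuffles.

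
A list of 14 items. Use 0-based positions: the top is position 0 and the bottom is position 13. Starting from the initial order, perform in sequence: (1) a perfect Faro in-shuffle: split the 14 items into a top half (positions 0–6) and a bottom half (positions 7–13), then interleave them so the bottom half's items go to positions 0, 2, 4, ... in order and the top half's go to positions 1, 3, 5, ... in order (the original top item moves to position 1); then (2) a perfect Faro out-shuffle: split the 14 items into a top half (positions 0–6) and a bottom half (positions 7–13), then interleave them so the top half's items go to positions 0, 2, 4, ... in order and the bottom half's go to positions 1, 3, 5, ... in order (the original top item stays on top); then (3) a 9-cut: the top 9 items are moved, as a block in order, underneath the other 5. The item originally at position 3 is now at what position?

Track the item from position 3 forward through each operation:
  after op 1 (in-shuffle): 3 → 7
  after op 2 (out-shuffle): 7 → 1
  after op 3 (cut 9): 1 → 6

6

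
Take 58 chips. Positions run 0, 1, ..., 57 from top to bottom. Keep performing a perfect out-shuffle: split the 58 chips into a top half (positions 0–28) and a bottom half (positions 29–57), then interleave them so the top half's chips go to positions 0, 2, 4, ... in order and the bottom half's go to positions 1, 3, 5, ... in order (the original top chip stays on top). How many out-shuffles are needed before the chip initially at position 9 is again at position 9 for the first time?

18

Follow position 9 under repeated out-shuffles:
9 → 18 → 36 → 15 → 30 → 3 → 6 → 12 → 24 → 48 → 39 → 21 → 42 → 27 → 54 → 51 → 45 → 33 → 9
It first returns after 18 out-shuffles.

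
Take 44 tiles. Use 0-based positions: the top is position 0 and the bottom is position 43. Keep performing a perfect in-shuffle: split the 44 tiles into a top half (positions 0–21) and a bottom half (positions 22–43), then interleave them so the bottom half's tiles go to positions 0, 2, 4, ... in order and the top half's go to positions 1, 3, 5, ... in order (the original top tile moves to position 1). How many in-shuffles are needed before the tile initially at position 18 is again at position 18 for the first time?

12

Follow position 18 under repeated in-shuffles:
18 → 37 → 30 → 16 → 33 → 22 → 0 → 1 → 3 → 7 → 15 → 31 → 18
It first returns after 12 in-shuffles.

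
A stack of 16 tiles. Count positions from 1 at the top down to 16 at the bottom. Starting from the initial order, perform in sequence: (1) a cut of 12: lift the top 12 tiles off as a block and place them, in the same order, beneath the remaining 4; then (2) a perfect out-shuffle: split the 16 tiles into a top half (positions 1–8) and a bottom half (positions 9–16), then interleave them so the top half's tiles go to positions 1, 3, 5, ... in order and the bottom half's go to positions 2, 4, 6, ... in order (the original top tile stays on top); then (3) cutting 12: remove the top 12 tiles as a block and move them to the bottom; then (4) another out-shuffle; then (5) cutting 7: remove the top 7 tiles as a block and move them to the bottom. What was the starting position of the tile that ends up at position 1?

8

Undo the operations in reverse order, starting from position 1:
  undo op 5 (cut 7): 1 ← 8
  undo op 4 (out-shuffle, from bottom half): 8 ← 12
  undo op 3 (cut 12): 12 ← 8
  undo op 2 (out-shuffle, from bottom half): 8 ← 12
  undo op 1 (cut 12): 12 ← 8
So the tile at position 1 came from original position 8.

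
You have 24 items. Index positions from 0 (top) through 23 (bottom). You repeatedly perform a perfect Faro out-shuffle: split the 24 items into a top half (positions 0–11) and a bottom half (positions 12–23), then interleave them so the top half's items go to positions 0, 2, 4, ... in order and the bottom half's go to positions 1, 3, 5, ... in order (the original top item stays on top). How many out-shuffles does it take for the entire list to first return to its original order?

The out-shuffle permutes the 24 positions with cycle lengths [1, 1, 11, 11].
Every item is home exactly when every cycle has completed a whole number of laps, i.e. after lcm(1, 11) = 11 out-shuffles.

11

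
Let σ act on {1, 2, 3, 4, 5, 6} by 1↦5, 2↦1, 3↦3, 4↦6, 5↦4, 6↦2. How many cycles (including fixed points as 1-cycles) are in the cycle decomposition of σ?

Cycle decomposition: (1 5 4 6 2) (3).
2 cycles.

2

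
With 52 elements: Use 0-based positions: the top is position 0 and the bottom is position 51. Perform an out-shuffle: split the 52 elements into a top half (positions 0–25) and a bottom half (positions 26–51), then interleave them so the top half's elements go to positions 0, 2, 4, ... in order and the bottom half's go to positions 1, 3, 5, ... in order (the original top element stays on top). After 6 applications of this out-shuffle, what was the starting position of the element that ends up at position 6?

24

Work backwards from position 6, undoing one out-shuffle at a time:
6 ← 3 ← 27 ← 39 ← 45 ← 48 ← 24
So the element now at position 6 started at position 24.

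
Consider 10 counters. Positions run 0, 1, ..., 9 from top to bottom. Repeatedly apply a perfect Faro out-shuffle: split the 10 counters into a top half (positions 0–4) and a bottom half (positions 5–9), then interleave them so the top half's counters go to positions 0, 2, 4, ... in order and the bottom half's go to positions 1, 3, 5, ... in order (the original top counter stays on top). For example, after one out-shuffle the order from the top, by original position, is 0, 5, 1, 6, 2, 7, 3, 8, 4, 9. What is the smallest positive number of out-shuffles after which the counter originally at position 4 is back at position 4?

6

Follow position 4 under repeated out-shuffles:
4 → 8 → 7 → 5 → 1 → 2 → 4
It first returns after 6 out-shuffles.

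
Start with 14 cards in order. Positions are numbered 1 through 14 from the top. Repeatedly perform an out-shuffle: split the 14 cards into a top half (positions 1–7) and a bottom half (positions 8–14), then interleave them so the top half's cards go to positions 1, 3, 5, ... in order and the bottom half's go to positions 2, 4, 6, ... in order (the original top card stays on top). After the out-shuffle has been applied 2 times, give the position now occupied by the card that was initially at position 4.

Track the card's position through each out-shuffle:
4 → 7 → 13

13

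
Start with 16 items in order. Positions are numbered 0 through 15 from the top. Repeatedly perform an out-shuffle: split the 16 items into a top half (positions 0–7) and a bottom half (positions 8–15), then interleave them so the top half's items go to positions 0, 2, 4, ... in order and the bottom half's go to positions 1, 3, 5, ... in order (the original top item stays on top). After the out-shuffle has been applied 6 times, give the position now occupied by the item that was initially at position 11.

Track the item's position through each out-shuffle:
11 → 7 → 14 → 13 → 11 → 7 → 14

14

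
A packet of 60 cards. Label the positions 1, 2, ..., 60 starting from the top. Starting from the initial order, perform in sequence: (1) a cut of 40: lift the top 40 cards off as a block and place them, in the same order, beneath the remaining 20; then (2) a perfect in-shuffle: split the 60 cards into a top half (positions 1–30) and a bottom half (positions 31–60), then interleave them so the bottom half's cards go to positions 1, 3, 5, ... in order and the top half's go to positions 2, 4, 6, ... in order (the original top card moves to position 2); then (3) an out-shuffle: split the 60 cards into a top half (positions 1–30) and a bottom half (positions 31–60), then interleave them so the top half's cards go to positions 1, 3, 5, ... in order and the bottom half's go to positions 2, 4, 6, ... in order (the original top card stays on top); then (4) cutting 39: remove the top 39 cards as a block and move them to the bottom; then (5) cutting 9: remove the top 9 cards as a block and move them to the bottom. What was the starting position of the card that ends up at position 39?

Undo the operations in reverse order, starting from position 39:
  undo op 5 (cut 9): 39 ← 48
  undo op 4 (cut 39): 48 ← 27
  undo op 3 (out-shuffle, from top half): 27 ← 14
  undo op 2 (in-shuffle, from top half): 14 ← 7
  undo op 1 (cut 40): 7 ← 47
So the card at position 39 came from original position 47.

47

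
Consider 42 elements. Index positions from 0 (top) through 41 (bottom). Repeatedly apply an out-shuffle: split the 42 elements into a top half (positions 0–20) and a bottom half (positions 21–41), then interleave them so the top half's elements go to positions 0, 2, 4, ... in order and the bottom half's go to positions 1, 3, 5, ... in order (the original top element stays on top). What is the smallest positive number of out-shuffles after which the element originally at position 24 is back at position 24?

Follow position 24 under repeated out-shuffles:
24 → 7 → 14 → 28 → 15 → 30 → 19 → 38 → 35 → 29 → 17 → 34 → 27 → 13 → 26 → 11 → 22 → 3 → 6 → 12 → 24
It first returns after 20 out-shuffles.

20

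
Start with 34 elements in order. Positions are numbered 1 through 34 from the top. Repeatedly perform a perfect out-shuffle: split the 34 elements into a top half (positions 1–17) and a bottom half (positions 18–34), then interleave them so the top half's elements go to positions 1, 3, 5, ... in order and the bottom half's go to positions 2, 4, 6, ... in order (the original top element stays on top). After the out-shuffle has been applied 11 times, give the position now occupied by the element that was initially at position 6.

11

Track the element's position through each out-shuffle:
6 → 11 → 21 → 8 → 15 → 29 → 24 → 14 → 27 → 20 → 6 → 11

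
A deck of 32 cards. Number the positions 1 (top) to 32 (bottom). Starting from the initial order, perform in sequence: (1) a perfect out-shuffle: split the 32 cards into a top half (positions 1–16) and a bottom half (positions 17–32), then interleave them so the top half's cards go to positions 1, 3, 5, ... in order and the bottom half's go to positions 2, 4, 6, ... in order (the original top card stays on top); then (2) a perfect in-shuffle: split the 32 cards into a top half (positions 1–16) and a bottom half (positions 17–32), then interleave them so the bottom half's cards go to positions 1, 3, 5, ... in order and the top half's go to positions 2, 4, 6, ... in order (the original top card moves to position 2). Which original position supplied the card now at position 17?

13

Undo the operations in reverse order, starting from position 17:
  undo op 2 (in-shuffle, from bottom half): 17 ← 25
  undo op 1 (out-shuffle, from top half): 25 ← 13
So the card at position 17 came from original position 13.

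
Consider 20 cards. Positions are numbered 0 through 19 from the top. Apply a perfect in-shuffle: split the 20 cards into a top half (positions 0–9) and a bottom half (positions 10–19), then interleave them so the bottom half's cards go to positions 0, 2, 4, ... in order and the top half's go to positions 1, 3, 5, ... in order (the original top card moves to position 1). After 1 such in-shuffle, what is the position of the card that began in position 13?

6

Track the card's position through each in-shuffle:
13 → 6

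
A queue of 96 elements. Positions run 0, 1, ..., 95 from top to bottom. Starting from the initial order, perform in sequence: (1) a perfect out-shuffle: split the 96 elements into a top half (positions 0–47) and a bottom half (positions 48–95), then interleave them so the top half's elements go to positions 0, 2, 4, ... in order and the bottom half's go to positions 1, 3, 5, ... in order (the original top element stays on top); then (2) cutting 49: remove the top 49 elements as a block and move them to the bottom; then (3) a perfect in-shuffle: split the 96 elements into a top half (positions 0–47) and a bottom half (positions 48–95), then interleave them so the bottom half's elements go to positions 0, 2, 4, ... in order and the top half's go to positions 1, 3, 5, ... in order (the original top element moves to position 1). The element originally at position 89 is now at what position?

Track the element from position 89 forward through each operation:
  after op 1 (out-shuffle): 89 → 83
  after op 2 (cut 49): 83 → 34
  after op 3 (in-shuffle): 34 → 69

69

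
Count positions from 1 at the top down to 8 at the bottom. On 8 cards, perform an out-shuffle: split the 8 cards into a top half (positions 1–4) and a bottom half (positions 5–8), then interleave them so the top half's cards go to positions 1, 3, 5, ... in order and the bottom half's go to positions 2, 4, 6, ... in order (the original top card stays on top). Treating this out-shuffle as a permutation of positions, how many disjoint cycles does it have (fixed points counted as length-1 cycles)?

Trace each unvisited position around until it returns:
(1) (2 3 5) (4 7 6) (8)
4 cycles in total.

4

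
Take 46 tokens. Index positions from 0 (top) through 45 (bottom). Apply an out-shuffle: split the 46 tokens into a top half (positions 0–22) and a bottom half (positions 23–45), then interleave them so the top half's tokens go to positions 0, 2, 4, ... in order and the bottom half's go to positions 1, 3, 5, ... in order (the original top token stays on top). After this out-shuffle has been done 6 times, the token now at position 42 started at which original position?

Work backwards from position 42, undoing one out-shuffle at a time:
42 ← 21 ← 33 ← 39 ← 42 ← 21 ← 33
So the token now at position 42 started at position 33.

33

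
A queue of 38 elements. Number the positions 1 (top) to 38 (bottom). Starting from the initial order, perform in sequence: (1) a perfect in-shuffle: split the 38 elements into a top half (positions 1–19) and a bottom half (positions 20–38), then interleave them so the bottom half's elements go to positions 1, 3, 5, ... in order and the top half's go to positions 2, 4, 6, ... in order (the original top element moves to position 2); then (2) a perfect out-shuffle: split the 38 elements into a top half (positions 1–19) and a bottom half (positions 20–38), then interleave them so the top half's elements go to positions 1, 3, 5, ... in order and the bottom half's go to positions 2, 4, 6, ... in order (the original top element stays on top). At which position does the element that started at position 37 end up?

32

Track the element from position 37 forward through each operation:
  after op 1 (in-shuffle): 37 → 35
  after op 2 (out-shuffle): 35 → 32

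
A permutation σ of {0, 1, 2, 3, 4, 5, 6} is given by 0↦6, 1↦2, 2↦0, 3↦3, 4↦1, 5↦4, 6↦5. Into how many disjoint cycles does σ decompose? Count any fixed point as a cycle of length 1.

2

Cycle decomposition: (0 6 5 4 1 2) (3).
2 cycles.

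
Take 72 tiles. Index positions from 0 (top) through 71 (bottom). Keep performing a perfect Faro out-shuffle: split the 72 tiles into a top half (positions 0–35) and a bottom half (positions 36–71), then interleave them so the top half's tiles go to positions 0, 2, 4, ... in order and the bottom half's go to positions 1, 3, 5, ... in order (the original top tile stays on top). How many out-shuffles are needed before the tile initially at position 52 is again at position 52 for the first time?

Follow position 52 under repeated out-shuffles:
52 → 33 → 66 → 61 → 51 → 31 → 62 → 53 → ... → 52 (length 35)
It first returns after 35 out-shuffles.

35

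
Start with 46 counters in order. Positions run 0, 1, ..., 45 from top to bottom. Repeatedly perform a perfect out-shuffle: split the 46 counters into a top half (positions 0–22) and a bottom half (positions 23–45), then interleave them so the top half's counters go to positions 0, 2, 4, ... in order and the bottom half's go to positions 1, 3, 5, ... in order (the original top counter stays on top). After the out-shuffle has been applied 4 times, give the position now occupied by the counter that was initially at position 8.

38

Track the counter's position through each out-shuffle:
8 → 16 → 32 → 19 → 38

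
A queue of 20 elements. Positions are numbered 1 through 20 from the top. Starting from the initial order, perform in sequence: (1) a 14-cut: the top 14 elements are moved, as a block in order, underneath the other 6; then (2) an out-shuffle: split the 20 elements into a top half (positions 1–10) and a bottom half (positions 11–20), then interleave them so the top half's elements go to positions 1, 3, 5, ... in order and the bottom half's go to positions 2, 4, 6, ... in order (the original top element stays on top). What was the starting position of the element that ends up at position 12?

10

Undo the operations in reverse order, starting from position 12:
  undo op 2 (out-shuffle, from bottom half): 12 ← 16
  undo op 1 (cut 14): 16 ← 10
So the element at position 12 came from original position 10.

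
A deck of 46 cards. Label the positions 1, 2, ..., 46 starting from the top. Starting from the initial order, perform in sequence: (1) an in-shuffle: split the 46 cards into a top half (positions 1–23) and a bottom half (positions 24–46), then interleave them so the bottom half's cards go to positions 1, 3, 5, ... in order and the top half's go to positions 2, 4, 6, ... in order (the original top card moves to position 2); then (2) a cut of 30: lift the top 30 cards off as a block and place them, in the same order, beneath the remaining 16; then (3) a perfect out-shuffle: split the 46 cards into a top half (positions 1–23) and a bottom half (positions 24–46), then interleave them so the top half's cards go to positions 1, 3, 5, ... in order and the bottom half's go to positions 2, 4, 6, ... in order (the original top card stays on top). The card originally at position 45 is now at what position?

25

Track the card from position 45 forward through each operation:
  after op 1 (in-shuffle): 45 → 43
  after op 2 (cut 30): 43 → 13
  after op 3 (out-shuffle): 13 → 25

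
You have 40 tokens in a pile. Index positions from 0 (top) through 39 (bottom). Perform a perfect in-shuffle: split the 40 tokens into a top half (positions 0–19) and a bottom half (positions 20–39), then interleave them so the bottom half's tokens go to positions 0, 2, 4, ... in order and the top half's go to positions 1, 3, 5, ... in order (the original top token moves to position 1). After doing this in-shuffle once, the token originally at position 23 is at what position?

Track the token's position through each in-shuffle:
23 → 6

6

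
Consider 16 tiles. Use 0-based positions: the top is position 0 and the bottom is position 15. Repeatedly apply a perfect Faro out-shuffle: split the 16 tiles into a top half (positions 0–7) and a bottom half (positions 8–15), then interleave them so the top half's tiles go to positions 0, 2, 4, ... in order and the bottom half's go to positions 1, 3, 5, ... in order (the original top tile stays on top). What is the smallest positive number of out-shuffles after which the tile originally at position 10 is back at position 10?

Follow position 10 under repeated out-shuffles:
10 → 5 → 10
It first returns after 2 out-shuffles.

2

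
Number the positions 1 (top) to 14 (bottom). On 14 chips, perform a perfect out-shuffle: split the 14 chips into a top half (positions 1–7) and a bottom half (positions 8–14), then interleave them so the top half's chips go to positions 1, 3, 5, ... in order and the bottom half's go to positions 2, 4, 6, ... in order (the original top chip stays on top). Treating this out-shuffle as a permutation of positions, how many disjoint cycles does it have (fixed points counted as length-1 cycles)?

Trace each unvisited position around until it returns:
(1) (2 3 5 9 4 7 ... len 12) (14)
3 cycles in total.

3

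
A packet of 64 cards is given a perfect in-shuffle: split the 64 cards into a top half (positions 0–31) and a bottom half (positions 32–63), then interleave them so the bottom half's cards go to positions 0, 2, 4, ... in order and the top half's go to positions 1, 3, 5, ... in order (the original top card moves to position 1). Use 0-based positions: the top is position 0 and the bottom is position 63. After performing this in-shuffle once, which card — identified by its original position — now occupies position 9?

4

Work backwards from position 9, undoing one in-shuffle at a time:
9 ← 4
So the card now at position 9 started at position 4.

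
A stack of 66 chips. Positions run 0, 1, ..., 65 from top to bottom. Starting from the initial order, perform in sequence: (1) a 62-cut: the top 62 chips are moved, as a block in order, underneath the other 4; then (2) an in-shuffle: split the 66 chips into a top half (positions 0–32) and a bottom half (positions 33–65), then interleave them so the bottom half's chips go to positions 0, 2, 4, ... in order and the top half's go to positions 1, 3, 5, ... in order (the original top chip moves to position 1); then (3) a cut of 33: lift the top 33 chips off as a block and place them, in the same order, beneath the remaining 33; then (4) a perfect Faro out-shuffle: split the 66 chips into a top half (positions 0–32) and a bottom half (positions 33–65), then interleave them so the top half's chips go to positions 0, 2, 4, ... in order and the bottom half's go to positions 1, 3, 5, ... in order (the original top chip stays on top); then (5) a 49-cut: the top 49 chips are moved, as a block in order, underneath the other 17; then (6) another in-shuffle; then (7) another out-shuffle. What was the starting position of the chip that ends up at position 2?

Undo the operations in reverse order, starting from position 2:
  undo op 7 (out-shuffle, from top half): 2 ← 1
  undo op 6 (in-shuffle, from top half): 1 ← 0
  undo op 5 (cut 49): 0 ← 49
  undo op 4 (out-shuffle, from bottom half): 49 ← 57
  undo op 3 (cut 33): 57 ← 24
  undo op 2 (in-shuffle, from bottom half): 24 ← 45
  undo op 1 (cut 62): 45 ← 41
So the chip at position 2 came from original position 41.

41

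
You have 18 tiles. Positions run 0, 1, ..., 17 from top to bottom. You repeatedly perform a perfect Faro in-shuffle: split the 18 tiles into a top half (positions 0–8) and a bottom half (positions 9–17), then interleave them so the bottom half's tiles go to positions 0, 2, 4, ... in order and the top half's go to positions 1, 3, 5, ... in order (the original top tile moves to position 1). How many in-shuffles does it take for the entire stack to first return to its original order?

The in-shuffle permutes the 18 positions with cycle lengths [18].
Every tile is home exactly when every cycle has completed a whole number of laps, i.e. after lcm(18) = 18 in-shuffles.

18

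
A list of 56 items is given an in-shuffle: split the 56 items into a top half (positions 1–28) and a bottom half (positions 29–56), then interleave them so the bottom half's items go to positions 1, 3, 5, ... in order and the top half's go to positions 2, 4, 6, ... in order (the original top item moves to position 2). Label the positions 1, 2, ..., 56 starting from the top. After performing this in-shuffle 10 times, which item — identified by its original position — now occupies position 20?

Work backwards from position 20, undoing one in-shuffle at a time:
20 ← 10 ← 5 ← 31 ← 44 ← 22 ← 11 ← 34 ← 17 ← 37 ← 47
So the item now at position 20 started at position 47.

47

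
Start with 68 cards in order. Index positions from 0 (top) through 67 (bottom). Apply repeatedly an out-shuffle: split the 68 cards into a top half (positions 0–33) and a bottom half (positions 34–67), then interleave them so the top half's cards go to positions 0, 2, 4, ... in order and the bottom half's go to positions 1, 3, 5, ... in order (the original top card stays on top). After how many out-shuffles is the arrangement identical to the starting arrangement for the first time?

66

The out-shuffle permutes the 68 positions with cycle lengths [1, 1, 66].
Every card is home exactly when every cycle has completed a whole number of laps, i.e. after lcm(1, 66) = 66 out-shuffles.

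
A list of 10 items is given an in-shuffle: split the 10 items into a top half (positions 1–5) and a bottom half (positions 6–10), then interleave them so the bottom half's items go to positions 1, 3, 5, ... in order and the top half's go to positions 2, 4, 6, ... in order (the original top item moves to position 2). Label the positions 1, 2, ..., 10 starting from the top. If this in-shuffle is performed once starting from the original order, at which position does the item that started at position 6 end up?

1

Track the item's position through each in-shuffle:
6 → 1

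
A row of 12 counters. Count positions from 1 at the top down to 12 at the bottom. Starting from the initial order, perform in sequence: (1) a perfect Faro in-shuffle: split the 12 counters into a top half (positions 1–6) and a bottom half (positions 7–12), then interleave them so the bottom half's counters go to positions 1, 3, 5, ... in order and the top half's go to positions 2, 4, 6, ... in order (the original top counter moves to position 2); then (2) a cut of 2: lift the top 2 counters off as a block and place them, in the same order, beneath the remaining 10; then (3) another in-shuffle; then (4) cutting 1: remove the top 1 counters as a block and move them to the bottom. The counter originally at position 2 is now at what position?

3

Track the counter from position 2 forward through each operation:
  after op 1 (in-shuffle): 2 → 4
  after op 2 (cut 2): 4 → 2
  after op 3 (in-shuffle): 2 → 4
  after op 4 (cut 1): 4 → 3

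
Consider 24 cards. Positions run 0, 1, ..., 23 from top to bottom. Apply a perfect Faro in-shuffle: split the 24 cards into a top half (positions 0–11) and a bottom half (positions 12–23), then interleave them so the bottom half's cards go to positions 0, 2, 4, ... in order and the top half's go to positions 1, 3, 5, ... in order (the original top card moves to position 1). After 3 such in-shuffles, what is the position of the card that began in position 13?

11

Track the card's position through each in-shuffle:
13 → 2 → 5 → 11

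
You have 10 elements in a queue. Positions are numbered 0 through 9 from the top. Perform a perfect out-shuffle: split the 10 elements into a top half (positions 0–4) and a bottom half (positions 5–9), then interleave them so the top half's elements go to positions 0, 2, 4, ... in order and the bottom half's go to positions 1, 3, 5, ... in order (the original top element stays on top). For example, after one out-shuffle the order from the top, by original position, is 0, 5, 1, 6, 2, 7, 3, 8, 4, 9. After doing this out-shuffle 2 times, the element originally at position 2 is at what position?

Track the element's position through each out-shuffle:
2 → 4 → 8

8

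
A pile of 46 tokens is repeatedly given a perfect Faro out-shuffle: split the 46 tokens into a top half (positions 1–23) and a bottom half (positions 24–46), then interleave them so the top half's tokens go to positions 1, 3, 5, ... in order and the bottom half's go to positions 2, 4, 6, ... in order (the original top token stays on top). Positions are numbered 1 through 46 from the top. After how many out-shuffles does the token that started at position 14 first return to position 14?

Follow position 14 under repeated out-shuffles:
14 → 27 → 8 → 15 → 29 → 12 → 23 → 45 → 44 → 42 → 38 → 30 → 14
It first returns after 12 out-shuffles.

12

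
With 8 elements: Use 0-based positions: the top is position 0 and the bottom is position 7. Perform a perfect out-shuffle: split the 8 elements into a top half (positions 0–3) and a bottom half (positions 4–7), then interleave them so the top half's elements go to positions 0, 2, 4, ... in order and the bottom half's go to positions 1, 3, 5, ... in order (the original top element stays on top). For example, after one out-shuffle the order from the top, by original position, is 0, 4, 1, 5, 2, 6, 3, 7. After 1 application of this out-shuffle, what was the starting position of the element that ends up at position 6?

Work backwards from position 6, undoing one out-shuffle at a time:
6 ← 3
So the element now at position 6 started at position 3.

3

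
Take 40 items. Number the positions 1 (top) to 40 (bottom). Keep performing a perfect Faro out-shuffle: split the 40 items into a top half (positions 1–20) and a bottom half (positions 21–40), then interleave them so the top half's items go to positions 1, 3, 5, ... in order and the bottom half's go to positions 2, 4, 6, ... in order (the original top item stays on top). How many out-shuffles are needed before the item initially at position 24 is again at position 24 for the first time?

Follow position 24 under repeated out-shuffles:
24 → 8 → 15 → 29 → 18 → 35 → 30 → 20 → 39 → 38 → 36 → 32 → 24
It first returns after 12 out-shuffles.

12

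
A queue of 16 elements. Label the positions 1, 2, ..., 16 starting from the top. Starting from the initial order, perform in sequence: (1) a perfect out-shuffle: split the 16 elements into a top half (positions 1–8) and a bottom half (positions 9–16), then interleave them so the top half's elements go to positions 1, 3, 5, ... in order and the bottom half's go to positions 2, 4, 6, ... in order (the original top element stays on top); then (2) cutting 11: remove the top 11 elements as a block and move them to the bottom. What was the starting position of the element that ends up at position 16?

6

Undo the operations in reverse order, starting from position 16:
  undo op 2 (cut 11): 16 ← 11
  undo op 1 (out-shuffle, from top half): 11 ← 6
So the element at position 16 came from original position 6.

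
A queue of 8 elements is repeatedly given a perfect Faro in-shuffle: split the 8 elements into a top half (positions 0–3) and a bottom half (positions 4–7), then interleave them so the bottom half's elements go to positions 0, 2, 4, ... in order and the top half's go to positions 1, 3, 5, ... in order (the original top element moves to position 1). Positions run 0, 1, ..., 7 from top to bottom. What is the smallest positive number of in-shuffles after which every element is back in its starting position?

The in-shuffle permutes the 8 positions with cycle lengths [2, 6].
Every element is home exactly when every cycle has completed a whole number of laps, i.e. after lcm(2, 6) = 6 in-shuffles.

6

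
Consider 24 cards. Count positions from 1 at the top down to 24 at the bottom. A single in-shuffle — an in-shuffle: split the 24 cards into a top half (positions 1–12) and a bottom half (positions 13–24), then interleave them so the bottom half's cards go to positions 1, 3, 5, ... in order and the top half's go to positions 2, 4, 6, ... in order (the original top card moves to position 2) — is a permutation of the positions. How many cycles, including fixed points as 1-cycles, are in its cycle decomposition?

2

Trace each unvisited position around until it returns:
(1 2 4 8 16 7 ... len 20) (5 10 20 15)
2 cycles in total.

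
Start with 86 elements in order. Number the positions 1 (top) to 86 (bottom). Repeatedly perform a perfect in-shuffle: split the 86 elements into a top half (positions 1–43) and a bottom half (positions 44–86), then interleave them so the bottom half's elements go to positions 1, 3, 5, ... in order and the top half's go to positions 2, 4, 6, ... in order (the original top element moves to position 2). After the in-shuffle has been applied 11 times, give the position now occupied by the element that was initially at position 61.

83

Track the element's position through each in-shuffle:
61 → 35 → 70 → 53 → 19 → 38 → 76 → 65 → 43 → 86 → 85 → 83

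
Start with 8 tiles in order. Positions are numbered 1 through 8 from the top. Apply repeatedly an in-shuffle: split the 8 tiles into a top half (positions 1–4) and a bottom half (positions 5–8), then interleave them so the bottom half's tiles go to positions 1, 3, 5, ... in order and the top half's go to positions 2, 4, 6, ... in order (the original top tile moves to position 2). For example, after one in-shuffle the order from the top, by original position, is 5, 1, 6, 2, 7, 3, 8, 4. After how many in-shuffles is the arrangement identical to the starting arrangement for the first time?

6

The in-shuffle permutes the 8 positions with cycle lengths [2, 6].
Every tile is home exactly when every cycle has completed a whole number of laps, i.e. after lcm(2, 6) = 6 in-shuffles.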